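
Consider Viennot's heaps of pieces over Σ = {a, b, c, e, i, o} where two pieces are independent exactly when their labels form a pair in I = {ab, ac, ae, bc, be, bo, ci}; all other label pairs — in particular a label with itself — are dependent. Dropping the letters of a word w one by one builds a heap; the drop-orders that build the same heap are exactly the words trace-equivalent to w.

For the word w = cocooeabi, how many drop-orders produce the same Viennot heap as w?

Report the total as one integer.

16

piece 0:c — minimal
piece 1:o rests on {0:c}
piece 2:c rests on {1:o}
piece 3:o rests on {2:c}
piece 4:o rests on {3:o}
piece 5:e rests on {4:o}
piece 6:a rests on {4:o}
piece 7:b — minimal
piece 8:i rests on {5:e, 6:a, 7:b}
minimal pieces: {0:c, 7:b}
ways to finish when only these pieces remain (= sum over removing one remaining piece with nothing left below it):
  1 left: {8}→1
  2 left: {5,8}→1  {6,8}→1  {7,8}→1
  3 left: {5,6,8}→2  {5,7,8}→2  {6,7,8}→2
  4 left: {4,5,6,8}→2  {5,6,7,8}→6
  5 left: {3,4,5,6,8}→2  {4,5,6,7,8}→8
  6 left: {2,3,4,5,6,8}→2  {3,4,5,6,7,8}→10
  7 left: {1,2,3,4,5,6,8}→2  {2,3,4,5,6,7,8}→12
  placing 0:c first → 14 extensions
  placing 7:b first → 2 extensions
total linear extensions = 16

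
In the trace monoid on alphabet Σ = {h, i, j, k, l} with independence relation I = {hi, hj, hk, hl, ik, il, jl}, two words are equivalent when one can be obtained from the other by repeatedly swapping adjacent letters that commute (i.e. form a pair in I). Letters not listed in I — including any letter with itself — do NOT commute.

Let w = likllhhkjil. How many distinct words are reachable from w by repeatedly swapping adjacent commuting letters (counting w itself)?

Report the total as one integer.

1045

0(l) covers ∅
1(i) covers ∅
2(k) covers 0:l
3(l) covers 2:k
4(l) covers 3:l
5(h) covers ∅
6(h) covers 5:h
7(k) covers 4:l
8(j) covers 1:i, 7:k
9(i) covers 8:j
10(l) covers 7:k
floor of heap: 0:l, 1:i, 5:h
completions by unplaced set U, small U first (add the entries for U minus each lowest piece of U):
  |U|=1: {6}:1  {9}:1  {10}:1
  |U|=2: {5,6}:1  {6,9}:2  {6,10}:2  {8,9}:1  {9,10}:2
  |U|=3: {1,8,9}:1  {5,6,9}:3  {5,6,10}:3  {6,8,9}:3  {6,9,10}:6  {8,9,10}:3
  |U|=4: {1,6,8,9}:4  {1,8,9,10}:4  {5,6,8,9}:6  {5,6,9,10}:12  {6,8,9,10}:12  {7,8,9,10}:3
  |U|=5: {1,5,6,8,9}:10  {1,6,8,9,10}:20  {1,7,8,9,10}:7  {4,7,8,9,10}:3  {5,6,8,9,10}:30  {6,7,8,9,10}:15
  |U|=6: {1,4,7,8,9,10}:10  {1,5,6,8,9,10}:60  {1,6,7,8,9,10}:42  {3,4,7,8,9,10}:3  {4,6,7,8,9,10}:18  {5,6,7,8,9,10}:45
  |U|=7: {1,3,4,7,8,9,10}:13  {1,4,6,7,8,9,10}:70  {1,5,6,7,8,9,10}:147  {2,3,4,7,8,9,10}:3  {3,4,6,7,8,9,10}:21  {4,5,6,7,8,9,10}:63
  |U|=8: {0,2,3,4,7,8,9,10}:3  {1,2,3,4,7,8,9,10}:16  {1,3,4,6,7,8,9,10}:104  {1,4,5,6,7,8,9,10}:280  {2,3,4,6,7,8,9,10}:24  {3,4,5,6,7,8,9,10}:84
  |U|=9: {0,1,2,3,4,7,8,9,10}:19  {0,2,3,4,6,7,8,9,10}:27  {1,2,3,4,6,7,8,9,10}:144  {1,3,4,5,6,7,8,9,10}:468  {2,3,4,5,6,7,8,9,10}:108
  start at 0(l): 720
  start at 1(i): 135
  start at 5(h): 190
sum over floor = 1045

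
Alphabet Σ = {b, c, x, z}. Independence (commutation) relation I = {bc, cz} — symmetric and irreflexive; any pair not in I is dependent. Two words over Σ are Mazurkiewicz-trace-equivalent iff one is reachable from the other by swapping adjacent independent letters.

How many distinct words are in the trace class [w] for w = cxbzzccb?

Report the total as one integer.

15

#0=c has no predecessor
#1=x depends on [0:c]
#2=b depends on [1:x]
#3=z depends on [2:b]
#4=z depends on [3:z]
#5=c depends on [1:x]
#6=c depends on [5:c]
#7=b depends on [4:z]
sources: [0:c]
N(rest) = Σ N(rest − s) over sources s of rest; N(one piece) = 1:
  size 1 → [6]=1  [7]=1
  size 2 → [4,7]=1  [5,6]=1  [6,7]=2
  size 3 → [3,4,7]=1  [4,6,7]=3  [5,6,7]=3
  size 4 → [2,3,4,7]=1  [3,4,6,7]=4  [4,5,6,7]=6
  size 5 → [2,3,4,6,7]=5  [3,4,5,6,7]=10
  size 6 → [2,3,4,5,6,7]=15
  first=0(c) contributes 15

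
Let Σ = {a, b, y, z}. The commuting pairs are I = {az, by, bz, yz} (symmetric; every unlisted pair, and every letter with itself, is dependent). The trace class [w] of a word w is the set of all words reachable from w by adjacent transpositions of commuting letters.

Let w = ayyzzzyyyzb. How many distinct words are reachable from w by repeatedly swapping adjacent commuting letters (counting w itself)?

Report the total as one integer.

1980

0(a) covers ∅
1(y) covers 0:a
2(y) covers 1:y
3(z) covers ∅
4(z) covers 3:z
5(z) covers 4:z
6(y) covers 2:y
7(y) covers 6:y
8(y) covers 7:y
9(z) covers 5:z
10(b) covers 0:a
floor of heap: 0:a, 3:z
completions by unplaced set U, small U first (add the entries for U minus each lowest piece of U):
  |U|=1: {8}:1  {9}:1  {10}:1
  |U|=2: {5,9}:1  {7,8}:1  {8,9}:2  {8,10}:2  {9,10}:2
  |U|=3: {4,5,9}:1  {5,8,9}:3  {5,9,10}:3  {6,7,8}:1  {7,8,9}:3  {7,8,10}:3  {8,9,10}:6
  |U|=4: {2,6,7,8}:1  {3,4,5,9}:1  {4,5,8,9}:4  {4,5,9,10}:4  {5,7,8,9}:6  {5,8,9,10}:12  {6,7,8,9}:4  {6,7,8,10}:4  {7,8,9,10}:12
  |U|=5: {1,2,6,7,8}:1  {2,6,7,8,9}:5  {2,6,7,8,10}:5  {3,4,5,8,9}:5  {3,4,5,9,10}:5  {4,5,7,8,9}:10  {4,5,8,9,10}:20  {5,6,7,8,9}:10  {5,7,8,9,10}:30  {6,7,8,9,10}:20
  |U|=6: {1,2,6,7,8,9}:6  {1,2,6,7,8,10}:6  {2,5,6,7,8,9}:15  {2,6,7,8,9,10}:30  {3,4,5,7,8,9}:15  {3,4,5,8,9,10}:30  {4,5,6,7,8,9}:20  {4,5,7,8,9,10}:60  {5,6,7,8,9,10}:60
  |U|=7: {0,1,2,6,7,8,10}:6  {1,2,5,6,7,8,9}:21  {1,2,6,7,8,9,10}:42  {2,4,5,6,7,8,9}:35  {2,5,6,7,8,9,10}:105  {3,4,5,6,7,8,9}:35  {3,4,5,7,8,9,10}:105  {4,5,6,7,8,9,10}:140
  |U|=8: {0,1,2,6,7,8,9,10}:48  {1,2,4,5,6,7,8,9}:56  {1,2,5,6,7,8,9,10}:168  {2,3,4,5,6,7,8,9}:70  {2,4,5,6,7,8,9,10}:280  {3,4,5,6,7,8,9,10}:280
  |U|=9: {0,1,2,5,6,7,8,9,10}:216  {1,2,3,4,5,6,7,8,9}:126  {1,2,4,5,6,7,8,9,10}:504  {2,3,4,5,6,7,8,9,10}:630
  start at 0(a): 1260
  start at 3(z): 720
sum over floor = 1980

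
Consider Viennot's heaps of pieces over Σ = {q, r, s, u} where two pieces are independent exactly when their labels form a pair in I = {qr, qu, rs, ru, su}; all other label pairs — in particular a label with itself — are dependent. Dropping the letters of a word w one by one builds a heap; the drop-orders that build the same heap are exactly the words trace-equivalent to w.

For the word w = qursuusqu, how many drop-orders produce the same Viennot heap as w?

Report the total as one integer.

0(q) covers ∅
1(u) covers ∅
2(r) covers ∅
3(s) covers 0:q
4(u) covers 1:u
5(u) covers 4:u
6(s) covers 3:s
7(q) covers 6:s
8(u) covers 5:u
floor of heap: 0:q, 1:u, 2:r
completions by unplaced set U, small U first (add the entries for U minus each lowest piece of U):
  |U|=1: {2}:1  {7}:1  {8}:1
  |U|=2: {2,7}:2  {2,8}:2  {5,8}:1  {6,7}:1  {7,8}:2
  |U|=3: {2,5,8}:3  {2,6,7}:3  {2,7,8}:6  {3,6,7}:1  {4,5,8}:1  {5,7,8}:3  {6,7,8}:3
  |U|=4: {0,3,6,7}:1  {1,4,5,8}:1  {2,3,6,7}:4  {2,4,5,8}:4  {2,5,7,8}:12  {2,6,7,8}:12  {3,6,7,8}:4  {4,5,7,8}:4  {5,6,7,8}:6
  |U|=5: {0,2,3,6,7}:5  {0,3,6,7,8}:5  {1,2,4,5,8}:5  {1,4,5,7,8}:5  {2,3,6,7,8}:20  {2,4,5,7,8}:20  {2,5,6,7,8}:30  {3,5,6,7,8}:10  {4,5,6,7,8}:10
  |U|=6: {0,2,3,6,7,8}:30  {0,3,5,6,7,8}:15  {1,2,4,5,7,8}:30  {1,4,5,6,7,8}:15  {2,3,5,6,7,8}:60  {2,4,5,6,7,8}:60  {3,4,5,6,7,8}:20
  |U|=7: {0,2,3,5,6,7,8}:105  {0,3,4,5,6,7,8}:35  {1,2,4,5,6,7,8}:105  {1,3,4,5,6,7,8}:35  {2,3,4,5,6,7,8}:140
  start at 0(q): 280
  start at 1(u): 280
  start at 2(r): 70
sum over floor = 630

630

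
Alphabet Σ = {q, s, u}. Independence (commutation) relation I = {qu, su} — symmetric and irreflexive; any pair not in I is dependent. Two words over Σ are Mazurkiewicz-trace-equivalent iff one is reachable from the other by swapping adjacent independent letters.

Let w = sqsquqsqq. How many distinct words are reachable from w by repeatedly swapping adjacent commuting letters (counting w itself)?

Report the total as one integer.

drop 0:s onto floor
drop 1:q onto {0:s}
drop 2:s onto {1:q}
drop 3:q onto {2:s}
drop 4:u onto floor
drop 5:q onto {3:q}
drop 6:s onto {5:q}
drop 7:q onto {6:s}
drop 8:q onto {7:q}
ground layer = {0:s, 4:u}
drop-orders for the pieces not yet dropped (sum over which currently-grounded one goes next):
  1 to go: {4} 1  {8} 1
  2 to go: {4,8} 2  {7,8} 1
  3 to go: {4,7,8} 3  {6,7,8} 1
  4 to go: {4,6,7,8} 4  {5,6,7,8} 1
  5 to go: {3,5,6,7,8} 1  {4,5,6,7,8} 5
  6 to go: {2,3,5,6,7,8} 1  {3,4,5,6,7,8} 6
  7 to go: {1,2,3,5,6,7,8} 1  {2,3,4,5,6,7,8} 7
  if 0:s drops first: 8 orders
  if 4:u drops first: 1 orders
heap linearizations: 9

9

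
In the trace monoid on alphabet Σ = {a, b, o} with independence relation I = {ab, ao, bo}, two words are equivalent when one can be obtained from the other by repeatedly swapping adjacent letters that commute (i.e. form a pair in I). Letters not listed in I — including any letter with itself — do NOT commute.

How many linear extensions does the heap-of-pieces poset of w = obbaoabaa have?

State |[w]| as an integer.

1260

drop 0:o onto floor
drop 1:b onto floor
drop 2:b onto {1:b}
drop 3:a onto floor
drop 4:o onto {0:o}
drop 5:a onto {3:a}
drop 6:b onto {2:b}
drop 7:a onto {5:a}
drop 8:a onto {7:a}
ground layer = {0:o, 1:b, 3:a}
drop-orders for the pieces not yet dropped (sum over which currently-grounded one goes next):
  1 to go: {4} 1  {6} 1  {8} 1
  2 to go: {0,4} 1  {2,6} 1  {4,6} 2  {4,8} 2  {6,8} 2  {7,8} 1
  3 to go: {0,4,6} 3  {0,4,8} 3  {1,2,6} 1  {2,4,6} 3  {2,6,8} 3  {4,6,8} 6  {4,7,8} 3  {5,7,8} 1  {6,7,8} 3
  4 to go: {0,2,4,6} 6  {0,4,6,8} 12  {0,4,7,8} 6  {1,2,4,6} 4  {1,2,6,8} 4  {2,4,6,8} 12  {2,6,7,8} 6  {3,5,7,8} 1  {4,5,7,8} 4  {4,6,7,8} 12  {5,6,7,8} 4
  5 to go: {0,1,2,4,6} 10  {0,2,4,6,8} 30  {0,4,5,7,8} 10  {0,4,6,7,8} 30  {1,2,4,6,8} 20  {1,2,6,7,8} 10  {2,4,6,7,8} 30  {2,5,6,7,8} 10  {3,4,5,7,8} 5  {3,5,6,7,8} 5  {4,5,6,7,8} 20
  6 to go: {0,1,2,4,6,8} 60  {0,2,4,6,7,8} 90  {0,3,4,5,7,8} 15  {0,4,5,6,7,8} 60  {1,2,4,6,7,8} 60  {1,2,5,6,7,8} 20  {2,3,5,6,7,8} 15  {2,4,5,6,7,8} 60  {3,4,5,6,7,8} 30
  7 to go: {0,1,2,4,6,7,8} 210  {0,2,4,5,6,7,8} 210  {0,3,4,5,6,7,8} 105  {1,2,3,5,6,7,8} 35  {1,2,4,5,6,7,8} 140  {2,3,4,5,6,7,8} 105
  if 0:o drops first: 280 orders
  if 1:b drops first: 420 orders
  if 3:a drops first: 560 orders
heap linearizations: 1260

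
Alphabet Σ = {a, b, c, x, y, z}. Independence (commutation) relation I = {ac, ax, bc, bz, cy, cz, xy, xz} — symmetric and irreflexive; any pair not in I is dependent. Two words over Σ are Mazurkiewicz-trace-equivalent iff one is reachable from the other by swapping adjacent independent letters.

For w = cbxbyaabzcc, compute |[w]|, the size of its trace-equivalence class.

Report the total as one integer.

112

0(c) covers ∅
1(b) covers ∅
2(x) covers 0:c, 1:b
3(b) covers 2:x
4(y) covers 3:b
5(a) covers 4:y
6(a) covers 5:a
7(b) covers 6:a
8(z) covers 6:a
9(c) covers 2:x
10(c) covers 9:c
floor of heap: 0:c, 1:b
completions by unplaced set U, small U first (add the entries for U minus each lowest piece of U):
  |U|=1: {7}:1  {8}:1  {10}:1
  |U|=2: {7,8}:2  {7,10}:2  {8,10}:2  {9,10}:1
  |U|=3: {6,7,8}:2  {7,8,10}:6  {7,9,10}:3  {8,9,10}:3
  |U|=4: {5,6,7,8}:2  {6,7,8,10}:8  {7,8,9,10}:12
  |U|=5: {4,5,6,7,8}:2  {5,6,7,8,10}:10  {6,7,8,9,10}:20
  |U|=6: {3,4,5,6,7,8}:2  {4,5,6,7,8,10}:12  {5,6,7,8,9,10}:30
  |U|=7: {3,4,5,6,7,8,10}:14  {4,5,6,7,8,9,10}:42
  |U|=8: {3,4,5,6,7,8,9,10}:56
  |U|=9: {2,3,4,5,6,7,8,9,10}:56
  start at 0(c): 56
  start at 1(b): 56
sum over floor = 112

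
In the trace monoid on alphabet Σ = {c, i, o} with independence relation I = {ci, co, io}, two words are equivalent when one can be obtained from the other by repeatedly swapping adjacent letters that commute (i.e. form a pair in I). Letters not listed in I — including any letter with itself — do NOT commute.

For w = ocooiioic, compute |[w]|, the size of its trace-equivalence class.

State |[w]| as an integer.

1260

0(o) covers ∅
1(c) covers ∅
2(o) covers 0:o
3(o) covers 2:o
4(i) covers ∅
5(i) covers 4:i
6(o) covers 3:o
7(i) covers 5:i
8(c) covers 1:c
floor of heap: 0:o, 1:c, 4:i
completions by unplaced set U, small U first (add the entries for U minus each lowest piece of U):
  |U|=1: {6}:1  {7}:1  {8}:1
  |U|=2: {1,8}:1  {3,6}:1  {5,7}:1  {6,7}:2  {6,8}:2  {7,8}:2
  |U|=3: {1,6,8}:3  {1,7,8}:3  {2,3,6}:1  {3,6,7}:3  {3,6,8}:3  {4,5,7}:1  {5,6,7}:3  {5,7,8}:3  {6,7,8}:6
  |U|=4: {0,2,3,6}:1  {1,3,6,8}:6  {1,5,7,8}:6  {1,6,7,8}:12  {2,3,6,7}:4  {2,3,6,8}:4  {3,5,6,7}:6  {3,6,7,8}:12  {4,5,6,7}:4  {4,5,7,8}:4  {5,6,7,8}:12
  |U|=5: {0,2,3,6,7}:5  {0,2,3,6,8}:5  {1,2,3,6,8}:10  {1,3,6,7,8}:30  {1,4,5,7,8}:10  {1,5,6,7,8}:30  {2,3,5,6,7}:10  {2,3,6,7,8}:20  {3,4,5,6,7}:10  {3,5,6,7,8}:30  {4,5,6,7,8}:20
  |U|=6: {0,1,2,3,6,8}:15  {0,2,3,5,6,7}:15  {0,2,3,6,7,8}:30  {1,2,3,6,7,8}:60  {1,3,5,6,7,8}:90  {1,4,5,6,7,8}:60  {2,3,4,5,6,7}:20  {2,3,5,6,7,8}:60  {3,4,5,6,7,8}:60
  |U|=7: {0,1,2,3,6,7,8}:105  {0,2,3,4,5,6,7}:35  {0,2,3,5,6,7,8}:105  {1,2,3,5,6,7,8}:210  {1,3,4,5,6,7,8}:210  {2,3,4,5,6,7,8}:140
  start at 0(o): 560
  start at 1(c): 280
  start at 4(i): 420
sum over floor = 1260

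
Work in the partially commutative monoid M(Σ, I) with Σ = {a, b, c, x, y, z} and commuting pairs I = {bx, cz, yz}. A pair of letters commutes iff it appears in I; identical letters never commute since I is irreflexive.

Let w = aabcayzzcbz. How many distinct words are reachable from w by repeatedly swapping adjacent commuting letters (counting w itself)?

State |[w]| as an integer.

piece 0:a — minimal
piece 1:a rests on {0:a}
piece 2:b rests on {1:a}
piece 3:c rests on {2:b}
piece 4:a rests on {3:c}
piece 5:y rests on {4:a}
piece 6:z rests on {4:a}
piece 7:z rests on {6:z}
piece 8:c rests on {5:y}
piece 9:b rests on {7:z, 8:c}
piece 10:z rests on {9:b}
minimal pieces: {0:a}
ways to finish when only these pieces remain (= sum over removing one remaining piece with nothing left below it):
  1 left: {10}→1
  2 left: {9,10}→1
  3 left: {7,9,10}→1  {8,9,10}→1
  4 left: {5,8,9,10}→1  {6,7,9,10}→1  {7,8,9,10}→2
  5 left: {5,7,8,9,10}→3  {6,7,8,9,10}→3
  6 left: {5,6,7,8,9,10}→6
  7 left: {4,5,6,7,8,9,10}→6
  8 left: {3,4,5,6,7,8,9,10}→6
  9 left: {2,3,4,5,6,7,8,9,10}→6
  placing 0:a first → 6 extensions

6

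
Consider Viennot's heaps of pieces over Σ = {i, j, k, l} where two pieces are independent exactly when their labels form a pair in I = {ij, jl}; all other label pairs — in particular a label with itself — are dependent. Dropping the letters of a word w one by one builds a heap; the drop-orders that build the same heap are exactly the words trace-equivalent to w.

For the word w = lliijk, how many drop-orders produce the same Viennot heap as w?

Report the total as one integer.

#0=l has no predecessor
#1=l depends on [0:l]
#2=i depends on [1:l]
#3=i depends on [2:i]
#4=j has no predecessor
#5=k depends on [3:i, 4:j]
sources: [0:l, 4:j]
N(rest) = Σ N(rest − s) over sources s of rest; N(one piece) = 1:
  size 1 → [5]=1
  size 2 → [3,5]=1  [4,5]=1
  size 3 → [2,3,5]=1  [3,4,5]=2
  size 4 → [1,2,3,5]=1  [2,3,4,5]=3
  first=0(l) contributes 4
  first=4(j) contributes 1
|[w]| = 5

5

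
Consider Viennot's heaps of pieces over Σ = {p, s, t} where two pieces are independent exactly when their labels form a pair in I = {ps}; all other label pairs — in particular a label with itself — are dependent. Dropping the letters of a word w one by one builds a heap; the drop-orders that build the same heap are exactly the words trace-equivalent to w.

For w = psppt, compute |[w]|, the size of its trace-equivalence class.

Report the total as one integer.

drop 0:p onto floor
drop 1:s onto floor
drop 2:p onto {0:p}
drop 3:p onto {2:p}
drop 4:t onto {1:s, 3:p}
ground layer = {0:p, 1:s}
drop-orders for the pieces not yet dropped (sum over which currently-grounded one goes next):
  1 to go: {4} 1
  2 to go: {1,4} 1  {3,4} 1
  3 to go: {1,3,4} 2  {2,3,4} 1
  if 0:p drops first: 3 orders
  if 1:s drops first: 1 orders
heap linearizations: 4

4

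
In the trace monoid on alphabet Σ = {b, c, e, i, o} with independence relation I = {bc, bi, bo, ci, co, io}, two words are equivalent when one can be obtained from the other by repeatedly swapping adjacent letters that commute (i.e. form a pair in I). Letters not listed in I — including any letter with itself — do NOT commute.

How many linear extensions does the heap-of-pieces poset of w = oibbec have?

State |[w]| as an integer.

12

#0=o has no predecessor
#1=i has no predecessor
#2=b has no predecessor
#3=b depends on [2:b]
#4=e depends on [0:o, 1:i, 3:b]
#5=c depends on [4:e]
sources: [0:o, 1:i, 2:b]
N(rest) = Σ N(rest − s) over sources s of rest; N(one piece) = 1:
  size 1 → [5]=1
  size 2 → [4,5]=1
  size 3 → [0,4,5]=1  [1,4,5]=1  [3,4,5]=1
  size 4 → [0,1,4,5]=2  [0,3,4,5]=2  [1,3,4,5]=2  [2,3,4,5]=1
  first=0(o) contributes 3
  first=1(i) contributes 3
  first=2(b) contributes 6
|[w]| = 12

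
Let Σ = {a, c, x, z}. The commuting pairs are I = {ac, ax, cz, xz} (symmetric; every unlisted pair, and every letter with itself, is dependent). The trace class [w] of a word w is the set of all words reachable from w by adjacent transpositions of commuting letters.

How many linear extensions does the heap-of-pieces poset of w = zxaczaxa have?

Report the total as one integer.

56

piece 0:z — minimal
piece 1:x — minimal
piece 2:a rests on {0:z}
piece 3:c rests on {1:x}
piece 4:z rests on {2:a}
piece 5:a rests on {4:z}
piece 6:x rests on {3:c}
piece 7:a rests on {5:a}
minimal pieces: {0:z, 1:x}
ways to finish when only these pieces remain (= sum over removing one remaining piece with nothing left below it):
  1 left: {6}→1  {7}→1
  2 left: {3,6}→1  {5,7}→1  {6,7}→2
  3 left: {1,3,6}→1  {3,6,7}→3  {4,5,7}→1  {5,6,7}→3
  4 left: {1,3,6,7}→4  {2,4,5,7}→1  {3,5,6,7}→6  {4,5,6,7}→4
  5 left: {0,2,4,5,7}→1  {1,3,5,6,7}→10  {2,4,5,6,7}→5  {3,4,5,6,7}→10
  6 left: {0,2,4,5,6,7}→6  {1,3,4,5,6,7}→20  {2,3,4,5,6,7}→15
  placing 0:z first → 35 extensions
  placing 1:x first → 21 extensions
total linear extensions = 56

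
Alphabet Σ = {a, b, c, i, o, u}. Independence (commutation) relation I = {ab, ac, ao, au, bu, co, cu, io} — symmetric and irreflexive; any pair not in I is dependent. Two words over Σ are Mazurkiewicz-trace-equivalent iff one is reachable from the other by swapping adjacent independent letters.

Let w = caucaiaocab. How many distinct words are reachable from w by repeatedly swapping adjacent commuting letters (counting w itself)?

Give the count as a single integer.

1140

#0=c has no predecessor
#1=a has no predecessor
#2=u has no predecessor
#3=c depends on [0:c]
#4=a depends on [1:a]
#5=i depends on [2:u, 3:c, 4:a]
#6=a depends on [5:i]
#7=o depends on [2:u]
#8=c depends on [5:i]
#9=a depends on [6:a]
#10=b depends on [7:o, 8:c]
sources: [0:c, 1:a, 2:u]
N(rest) = Σ N(rest − s) over sources s of rest; N(one piece) = 1:
  size 1 → [9]=1  [10]=1
  size 2 → [6,9]=1  [7,10]=1  [8,10]=1  [9,10]=2
  size 3 → [6,9,10]=3  [7,8,10]=2  [7,9,10]=3  [8,9,10]=3
  size 4 → [6,7,9,10]=6  [6,8,9,10]=6  [7,8,9,10]=8
  size 5 → [5,6,8,9,10]=6  [6,7,8,9,10]=20
  size 6 → [3,5,6,8,9,10]=6  [4,5,6,8,9,10]=6  [5,6,7,8,9,10]=26
  size 7 → [0,3,5,6,8,9,10]=6  [1,4,5,6,8,9,10]=6  [2,5,6,7,8,9,10]=26  [3,4,5,6,8,9,10]=12  [3,5,6,7,8,9,10]=32  [4,5,6,7,8,9,10]=32
  size 8 → [0,3,4,5,6,8,9,10]=18  [0,3,5,6,7,8,9,10]=38  [1,3,4,5,6,8,9,10]=18  [1,4,5,6,7,8,9,10]=38  [2,3,5,6,7,8,9,10]=58  [2,4,5,6,7,8,9,10]=58  [3,4,5,6,7,8,9,10]=76
  size 9 → [0,1,3,4,5,6,8,9,10]=36  [0,2,3,5,6,7,8,9,10]=96  [0,3,4,5,6,7,8,9,10]=132  [1,2,4,5,6,7,8,9,10]=96  [1,3,4,5,6,7,8,9,10]=132  [2,3,4,5,6,7,8,9,10]=192
  first=0(c) contributes 420
  first=1(a) contributes 420
  first=2(u) contributes 300
|[w]| = 1140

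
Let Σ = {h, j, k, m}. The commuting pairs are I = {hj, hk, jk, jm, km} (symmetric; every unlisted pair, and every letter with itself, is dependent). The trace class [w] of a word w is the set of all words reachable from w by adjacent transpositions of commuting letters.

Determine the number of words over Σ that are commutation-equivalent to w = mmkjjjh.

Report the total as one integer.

piece 0:m — minimal
piece 1:m rests on {0:m}
piece 2:k — minimal
piece 3:j — minimal
piece 4:j rests on {3:j}
piece 5:j rests on {4:j}
piece 6:h rests on {1:m}
minimal pieces: {0:m, 2:k, 3:j}
ways to finish when only these pieces remain (= sum over removing one remaining piece with nothing left below it):
  1 left: {2}→1  {5}→1  {6}→1
  2 left: {1,6}→1  {2,5}→2  {2,6}→2  {4,5}→1  {5,6}→2
  3 left: {0,1,6}→1  {1,2,6}→3  {1,5,6}→3  {2,4,5}→3  {2,5,6}→6  {3,4,5}→1  {4,5,6}→3
  4 left: {0,1,2,6}→4  {0,1,5,6}→4  {1,2,5,6}→12  {1,4,5,6}→6  {2,3,4,5}→4  {2,4,5,6}→12  {3,4,5,6}→4
  5 left: {0,1,2,5,6}→20  {0,1,4,5,6}→10  {1,2,4,5,6}→30  {1,3,4,5,6}→10  {2,3,4,5,6}→20
  placing 0:m first → 60 extensions
  placing 2:k first → 20 extensions
  placing 3:j first → 60 extensions
total linear extensions = 140

140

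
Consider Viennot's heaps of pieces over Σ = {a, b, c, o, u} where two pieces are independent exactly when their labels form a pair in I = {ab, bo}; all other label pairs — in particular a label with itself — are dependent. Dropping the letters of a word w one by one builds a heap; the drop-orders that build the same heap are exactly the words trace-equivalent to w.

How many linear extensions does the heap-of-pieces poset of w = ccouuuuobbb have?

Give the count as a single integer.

piece 0:c — minimal
piece 1:c rests on {0:c}
piece 2:o rests on {1:c}
piece 3:u rests on {2:o}
piece 4:u rests on {3:u}
piece 5:u rests on {4:u}
piece 6:u rests on {5:u}
piece 7:o rests on {6:u}
piece 8:b rests on {6:u}
piece 9:b rests on {8:b}
piece 10:b rests on {9:b}
minimal pieces: {0:c}
ways to finish when only these pieces remain (= sum over removing one remaining piece with nothing left below it):
  1 left: {7}→1  {10}→1
  2 left: {7,10}→2  {9,10}→1
  3 left: {7,9,10}→3  {8,9,10}→1
  4 left: {7,8,9,10}→4
  5 left: {6,7,8,9,10}→4
  6 left: {5,6,7,8,9,10}→4
  7 left: {4,5,6,7,8,9,10}→4
  8 left: {3,4,5,6,7,8,9,10}→4
  9 left: {2,3,4,5,6,7,8,9,10}→4
  placing 0:c first → 4 extensions

4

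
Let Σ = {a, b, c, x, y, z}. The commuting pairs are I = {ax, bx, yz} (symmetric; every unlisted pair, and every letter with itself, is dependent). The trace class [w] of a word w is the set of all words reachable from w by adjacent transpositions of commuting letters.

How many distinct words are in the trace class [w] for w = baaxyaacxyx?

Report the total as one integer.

0(b) covers ∅
1(a) covers 0:b
2(a) covers 1:a
3(x) covers ∅
4(y) covers 2:a, 3:x
5(a) covers 4:y
6(a) covers 5:a
7(c) covers 6:a
8(x) covers 7:c
9(y) covers 8:x
10(x) covers 9:y
floor of heap: 0:b, 3:x
completions by unplaced set U, small U first (add the entries for U minus each lowest piece of U):
  |U|=1: {10}:1
  |U|=2: {9,10}:1
  |U|=3: {8,9,10}:1
  |U|=4: {7,8,9,10}:1
  |U|=5: {6,7,8,9,10}:1
  |U|=6: {5,6,7,8,9,10}:1
  |U|=7: {4,5,6,7,8,9,10}:1
  |U|=8: {2,4,5,6,7,8,9,10}:1  {3,4,5,6,7,8,9,10}:1
  |U|=9: {1,2,4,5,6,7,8,9,10}:1  {2,3,4,5,6,7,8,9,10}:2
  start at 0(b): 3
  start at 3(x): 1
sum over floor = 4

4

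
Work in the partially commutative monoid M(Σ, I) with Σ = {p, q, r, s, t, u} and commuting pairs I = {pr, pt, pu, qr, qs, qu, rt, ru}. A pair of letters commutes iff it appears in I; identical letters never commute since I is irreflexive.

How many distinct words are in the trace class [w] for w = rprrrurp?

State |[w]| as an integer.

drop 0:r onto floor
drop 1:p onto floor
drop 2:r onto {0:r}
drop 3:r onto {2:r}
drop 4:r onto {3:r}
drop 5:u onto floor
drop 6:r onto {4:r}
drop 7:p onto {1:p}
ground layer = {0:r, 1:p, 5:u}
drop-orders for the pieces not yet dropped (sum over which currently-grounded one goes next):
  1 to go: {5} 1  {6} 1  {7} 1
  2 to go: {1,7} 1  {4,6} 1  {5,6} 2  {5,7} 2  {6,7} 2
  3 to go: {1,5,7} 3  {1,6,7} 3  {3,4,6} 1  {4,5,6} 3  {4,6,7} 3  {5,6,7} 6
  4 to go: {1,4,6,7} 6  {1,5,6,7} 12  {2,3,4,6} 1  {3,4,5,6} 4  {3,4,6,7} 4  {4,5,6,7} 12
  5 to go: {0,2,3,4,6} 1  {1,3,4,6,7} 10  {1,4,5,6,7} 30  {2,3,4,5,6} 5  {2,3,4,6,7} 5  {3,4,5,6,7} 20
  6 to go: {0,2,3,4,5,6} 6  {0,2,3,4,6,7} 6  {1,2,3,4,6,7} 15  {1,3,4,5,6,7} 60  {2,3,4,5,6,7} 30
  if 0:r drops first: 105 orders
  if 1:p drops first: 42 orders
  if 5:u drops first: 21 orders
heap linearizations: 168

168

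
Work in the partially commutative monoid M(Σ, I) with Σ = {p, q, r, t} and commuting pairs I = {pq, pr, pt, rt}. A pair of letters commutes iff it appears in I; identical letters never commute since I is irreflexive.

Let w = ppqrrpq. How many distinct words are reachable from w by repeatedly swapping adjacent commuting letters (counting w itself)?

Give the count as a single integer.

0(p) covers ∅
1(p) covers 0:p
2(q) covers ∅
3(r) covers 2:q
4(r) covers 3:r
5(p) covers 1:p
6(q) covers 4:r
floor of heap: 0:p, 2:q
completions by unplaced set U, small U first (add the entries for U minus each lowest piece of U):
  |U|=1: {5}:1  {6}:1
  |U|=2: {1,5}:1  {4,6}:1  {5,6}:2
  |U|=3: {0,1,5}:1  {1,5,6}:3  {3,4,6}:1  {4,5,6}:3
  |U|=4: {0,1,5,6}:4  {1,4,5,6}:6  {2,3,4,6}:1  {3,4,5,6}:4
  |U|=5: {0,1,4,5,6}:10  {1,3,4,5,6}:10  {2,3,4,5,6}:5
  start at 0(p): 15
  start at 2(q): 20
sum over floor = 35

35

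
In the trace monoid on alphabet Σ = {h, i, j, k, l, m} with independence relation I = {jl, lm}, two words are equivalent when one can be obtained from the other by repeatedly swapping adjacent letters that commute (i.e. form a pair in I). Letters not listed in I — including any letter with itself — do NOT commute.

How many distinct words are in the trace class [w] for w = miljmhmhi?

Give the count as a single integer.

3

#0=m has no predecessor
#1=i depends on [0:m]
#2=l depends on [1:i]
#3=j depends on [1:i]
#4=m depends on [3:j]
#5=h depends on [2:l, 4:m]
#6=m depends on [5:h]
#7=h depends on [6:m]
#8=i depends on [7:h]
sources: [0:m]
N(rest) = Σ N(rest − s) over sources s of rest; N(one piece) = 1:
  size 1 → [8]=1
  size 2 → [7,8]=1
  size 3 → [6,7,8]=1
  size 4 → [5,6,7,8]=1
  size 5 → [2,5,6,7,8]=1  [4,5,6,7,8]=1
  size 6 → [2,4,5,6,7,8]=2  [3,4,5,6,7,8]=1
  size 7 → [2,3,4,5,6,7,8]=3
  first=0(m) contributes 3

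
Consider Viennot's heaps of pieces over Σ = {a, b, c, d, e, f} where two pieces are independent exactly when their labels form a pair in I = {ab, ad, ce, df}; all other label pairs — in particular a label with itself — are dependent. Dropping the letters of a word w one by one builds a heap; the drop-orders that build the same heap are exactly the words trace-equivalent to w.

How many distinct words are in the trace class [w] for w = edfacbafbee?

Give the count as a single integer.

drop 0:e onto floor
drop 1:d onto {0:e}
drop 2:f onto {0:e}
drop 3:a onto {2:f}
drop 4:c onto {1:d, 3:a}
drop 5:b onto {4:c}
drop 6:a onto {4:c}
drop 7:f onto {5:b, 6:a}
drop 8:b onto {7:f}
drop 9:e onto {8:b}
drop 10:e onto {9:e}
ground layer = {0:e}
drop-orders for the pieces not yet dropped (sum over which currently-grounded one goes next):
  1 to go: {10} 1
  2 to go: {9,10} 1
  3 to go: {8,9,10} 1
  4 to go: {7,8,9,10} 1
  5 to go: {5,7,8,9,10} 1  {6,7,8,9,10} 1
  6 to go: {5,6,7,8,9,10} 2
  7 to go: {4,5,6,7,8,9,10} 2
  8 to go: {1,4,5,6,7,8,9,10} 2  {3,4,5,6,7,8,9,10} 2
  9 to go: {1,3,4,5,6,7,8,9,10} 4  {2,3,4,5,6,7,8,9,10} 2
  if 0:e drops first: 6 orders

6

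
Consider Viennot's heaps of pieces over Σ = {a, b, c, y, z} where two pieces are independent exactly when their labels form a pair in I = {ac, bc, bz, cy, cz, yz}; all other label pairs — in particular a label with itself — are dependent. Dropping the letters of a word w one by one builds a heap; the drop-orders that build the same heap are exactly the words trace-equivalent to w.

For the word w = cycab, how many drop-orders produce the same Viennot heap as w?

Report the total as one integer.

0(c) covers ∅
1(y) covers ∅
2(c) covers 0:c
3(a) covers 1:y
4(b) covers 3:a
floor of heap: 0:c, 1:y
completions by unplaced set U, small U first (add the entries for U minus each lowest piece of U):
  |U|=1: {2}:1  {4}:1
  |U|=2: {0,2}:1  {2,4}:2  {3,4}:1
  |U|=3: {0,2,4}:3  {1,3,4}:1  {2,3,4}:3
  start at 0(c): 4
  start at 1(y): 6
sum over floor = 10

10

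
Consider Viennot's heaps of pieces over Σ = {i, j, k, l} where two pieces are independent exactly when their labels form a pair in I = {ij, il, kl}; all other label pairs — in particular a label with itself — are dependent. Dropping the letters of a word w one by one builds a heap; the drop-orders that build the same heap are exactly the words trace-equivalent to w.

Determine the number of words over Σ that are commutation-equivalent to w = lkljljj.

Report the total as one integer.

piece 0:l — minimal
piece 1:k — minimal
piece 2:l rests on {0:l}
piece 3:j rests on {1:k, 2:l}
piece 4:l rests on {3:j}
piece 5:j rests on {4:l}
piece 6:j rests on {5:j}
minimal pieces: {0:l, 1:k}
ways to finish when only these pieces remain (= sum over removing one remaining piece with nothing left below it):
  1 left: {6}→1
  2 left: {5,6}→1
  3 left: {4,5,6}→1
  4 left: {3,4,5,6}→1
  5 left: {1,3,4,5,6}→1  {2,3,4,5,6}→1
  placing 0:l first → 2 extensions
  placing 1:k first → 1 extensions
total linear extensions = 3

3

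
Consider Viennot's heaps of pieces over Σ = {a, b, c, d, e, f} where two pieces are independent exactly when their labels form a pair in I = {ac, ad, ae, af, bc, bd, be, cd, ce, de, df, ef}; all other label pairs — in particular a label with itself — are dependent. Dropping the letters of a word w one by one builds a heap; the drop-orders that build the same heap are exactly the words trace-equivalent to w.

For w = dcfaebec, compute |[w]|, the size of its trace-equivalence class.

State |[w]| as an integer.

drop 0:d onto floor
drop 1:c onto floor
drop 2:f onto {1:c}
drop 3:a onto floor
drop 4:e onto floor
drop 5:b onto {2:f, 3:a}
drop 6:e onto {4:e}
drop 7:c onto {2:f}
ground layer = {0:d, 1:c, 3:a, 4:e}
drop-orders for the pieces not yet dropped (sum over which currently-grounded one goes next):
  1 to go: {0} 1  {5} 1  {6} 1  {7} 1
  2 to go: {0,5} 2  {0,6} 2  {0,7} 2  {3,5} 1  {4,6} 1  {5,6} 2  {5,7} 2  {6,7} 2
  3 to go: {0,3,5} 3  {0,4,6} 3  {0,5,6} 6  {0,5,7} 6  {0,6,7} 6  {2,5,7} 2  {3,5,6} 3  {3,5,7} 3  {4,5,6} 3  {4,6,7} 3  {5,6,7} 6
  4 to go: {0,2,5,7} 8  {0,3,5,6} 12  {0,3,5,7} 12  {0,4,5,6} 12  {0,4,6,7} 12  {0,5,6,7} 24  {1,2,5,7} 2  {2,3,5,7} 5  {2,5,6,7} 8  {3,4,5,6} 6  {3,5,6,7} 12  {4,5,6,7} 12
  5 to go: {0,1,2,5,7} 10  {0,2,3,5,7} 25  {0,2,5,6,7} 40  {0,3,4,5,6} 30  {0,3,5,6,7} 60  {0,4,5,6,7} 60  {1,2,3,5,7} 7  {1,2,5,6,7} 10  {2,3,5,6,7} 25  {2,4,5,6,7} 20  {3,4,5,6,7} 30
  6 to go: {0,1,2,3,5,7} 42  {0,1,2,5,6,7} 60  {0,2,3,5,6,7} 150  {0,2,4,5,6,7} 120  {0,3,4,5,6,7} 180  {1,2,3,5,6,7} 42  {1,2,4,5,6,7} 30  {2,3,4,5,6,7} 75
  if 0:d drops first: 147 orders
  if 1:c drops first: 525 orders
  if 3:a drops first: 210 orders
  if 4:e drops first: 294 orders
heap linearizations: 1176

1176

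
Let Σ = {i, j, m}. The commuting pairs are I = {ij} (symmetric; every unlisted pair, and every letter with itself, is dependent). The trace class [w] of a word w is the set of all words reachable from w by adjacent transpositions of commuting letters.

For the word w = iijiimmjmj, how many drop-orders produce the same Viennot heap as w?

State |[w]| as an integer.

#0=i has no predecessor
#1=i depends on [0:i]
#2=j has no predecessor
#3=i depends on [1:i]
#4=i depends on [3:i]
#5=m depends on [2:j, 4:i]
#6=m depends on [5:m]
#7=j depends on [6:m]
#8=m depends on [7:j]
#9=j depends on [8:m]
sources: [0:i, 2:j]
N(rest) = Σ N(rest − s) over sources s of rest; N(one piece) = 1:
  size 1 → [9]=1
  size 2 → [8,9]=1
  size 3 → [7,8,9]=1
  size 4 → [6,7,8,9]=1
  size 5 → [5,6,7,8,9]=1
  size 6 → [2,5,6,7,8,9]=1  [4,5,6,7,8,9]=1
  size 7 → [2,4,5,6,7,8,9]=2  [3,4,5,6,7,8,9]=1
  size 8 → [1,3,4,5,6,7,8,9]=1  [2,3,4,5,6,7,8,9]=3
  first=0(i) contributes 4
  first=2(j) contributes 1
|[w]| = 5

5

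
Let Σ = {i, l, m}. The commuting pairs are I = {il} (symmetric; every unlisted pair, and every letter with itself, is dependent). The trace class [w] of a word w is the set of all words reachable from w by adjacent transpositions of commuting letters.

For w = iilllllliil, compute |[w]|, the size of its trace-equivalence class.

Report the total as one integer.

#0=i has no predecessor
#1=i depends on [0:i]
#2=l has no predecessor
#3=l depends on [2:l]
#4=l depends on [3:l]
#5=l depends on [4:l]
#6=l depends on [5:l]
#7=l depends on [6:l]
#8=i depends on [1:i]
#9=i depends on [8:i]
#10=l depends on [7:l]
sources: [0:i, 2:l]
N(rest) = Σ N(rest − s) over sources s of rest; N(one piece) = 1:
  size 1 → [9]=1  [10]=1
  size 2 → [7,10]=1  [8,9]=1  [9,10]=2
  size 3 → [1,8,9]=1  [6,7,10]=1  [7,9,10]=3  [8,9,10]=3
  size 4 → [0,1,8,9]=1  [1,8,9,10]=4  [5,6,7,10]=1  [6,7,9,10]=4  [7,8,9,10]=6
  size 5 → [0,1,8,9,10]=5  [1,7,8,9,10]=10  [4,5,6,7,10]=1  [5,6,7,9,10]=5  [6,7,8,9,10]=10
  size 6 → [0,1,7,8,9,10]=15  [1,6,7,8,9,10]=20  [3,4,5,6,7,10]=1  [4,5,6,7,9,10]=6  [5,6,7,8,9,10]=15
  size 7 → [0,1,6,7,8,9,10]=35  [1,5,6,7,8,9,10]=35  [2,3,4,5,6,7,10]=1  [3,4,5,6,7,9,10]=7  [4,5,6,7,8,9,10]=21
  size 8 → [0,1,5,6,7,8,9,10]=70  [1,4,5,6,7,8,9,10]=56  [2,3,4,5,6,7,9,10]=8  [3,4,5,6,7,8,9,10]=28
  size 9 → [0,1,4,5,6,7,8,9,10]=126  [1,3,4,5,6,7,8,9,10]=84  [2,3,4,5,6,7,8,9,10]=36
  first=0(i) contributes 120
  first=2(l) contributes 210
|[w]| = 330

330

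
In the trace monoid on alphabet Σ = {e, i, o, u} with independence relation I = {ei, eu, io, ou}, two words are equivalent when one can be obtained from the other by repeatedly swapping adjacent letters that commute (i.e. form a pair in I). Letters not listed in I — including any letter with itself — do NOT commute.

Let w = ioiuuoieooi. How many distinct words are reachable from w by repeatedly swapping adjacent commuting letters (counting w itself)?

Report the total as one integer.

462

0(i) covers ∅
1(o) covers ∅
2(i) covers 0:i
3(u) covers 2:i
4(u) covers 3:u
5(o) covers 1:o
6(i) covers 4:u
7(e) covers 5:o
8(o) covers 7:e
9(o) covers 8:o
10(i) covers 6:i
floor of heap: 0:i, 1:o
completions by unplaced set U, small U first (add the entries for U minus each lowest piece of U):
  |U|=1: {9}:1  {10}:1
  |U|=2: {6,10}:1  {8,9}:1  {9,10}:2
  |U|=3: {4,6,10}:1  {6,9,10}:3  {7,8,9}:1  {8,9,10}:3
  |U|=4: {3,4,6,10}:1  {4,6,9,10}:4  {5,7,8,9}:1  {6,8,9,10}:6  {7,8,9,10}:4
  |U|=5: {1,5,7,8,9}:1  {2,3,4,6,10}:1  {3,4,6,9,10}:5  {4,6,8,9,10}:10  {5,7,8,9,10}:5  {6,7,8,9,10}:10
  |U|=6: {0,2,3,4,6,10}:1  {1,5,7,8,9,10}:6  {2,3,4,6,9,10}:6  {3,4,6,8,9,10}:15  {4,6,7,8,9,10}:20  {5,6,7,8,9,10}:15
  |U|=7: {0,2,3,4,6,9,10}:7  {1,5,6,7,8,9,10}:21  {2,3,4,6,8,9,10}:21  {3,4,6,7,8,9,10}:35  {4,5,6,7,8,9,10}:35
  |U|=8: {0,2,3,4,6,8,9,10}:28  {1,4,5,6,7,8,9,10}:56  {2,3,4,6,7,8,9,10}:56  {3,4,5,6,7,8,9,10}:70
  |U|=9: {0,2,3,4,6,7,8,9,10}:84  {1,3,4,5,6,7,8,9,10}:126  {2,3,4,5,6,7,8,9,10}:126
  start at 0(i): 252
  start at 1(o): 210
sum over floor = 462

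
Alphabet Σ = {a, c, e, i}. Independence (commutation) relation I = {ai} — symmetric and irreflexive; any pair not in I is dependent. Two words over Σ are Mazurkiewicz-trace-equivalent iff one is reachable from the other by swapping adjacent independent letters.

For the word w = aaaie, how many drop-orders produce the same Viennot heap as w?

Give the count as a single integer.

0(a) covers ∅
1(a) covers 0:a
2(a) covers 1:a
3(i) covers ∅
4(e) covers 2:a, 3:i
floor of heap: 0:a, 3:i
completions by unplaced set U, small U first (add the entries for U minus each lowest piece of U):
  |U|=1: {4}:1
  |U|=2: {2,4}:1  {3,4}:1
  |U|=3: {1,2,4}:1  {2,3,4}:2
  start at 0(a): 3
  start at 3(i): 1
sum over floor = 4

4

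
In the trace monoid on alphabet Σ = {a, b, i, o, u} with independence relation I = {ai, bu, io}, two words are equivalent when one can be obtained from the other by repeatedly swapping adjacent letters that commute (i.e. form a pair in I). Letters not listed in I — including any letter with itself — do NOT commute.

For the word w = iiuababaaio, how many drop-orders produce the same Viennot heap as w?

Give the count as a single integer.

4

drop 0:i onto floor
drop 1:i onto {0:i}
drop 2:u onto {1:i}
drop 3:a onto {2:u}
drop 4:b onto {3:a}
drop 5:a onto {4:b}
drop 6:b onto {5:a}
drop 7:a onto {6:b}
drop 8:a onto {7:a}
drop 9:i onto {6:b}
drop 10:o onto {8:a}
ground layer = {0:i}
drop-orders for the pieces not yet dropped (sum over which currently-grounded one goes next):
  1 to go: {9} 1  {10} 1
  2 to go: {8,10} 1  {9,10} 2
  3 to go: {7,8,10} 1  {8,9,10} 3
  4 to go: {7,8,9,10} 4
  5 to go: {6,7,8,9,10} 4
  6 to go: {5,6,7,8,9,10} 4
  7 to go: {4,5,6,7,8,9,10} 4
  8 to go: {3,4,5,6,7,8,9,10} 4
  9 to go: {2,3,4,5,6,7,8,9,10} 4
  if 0:i drops first: 4 orders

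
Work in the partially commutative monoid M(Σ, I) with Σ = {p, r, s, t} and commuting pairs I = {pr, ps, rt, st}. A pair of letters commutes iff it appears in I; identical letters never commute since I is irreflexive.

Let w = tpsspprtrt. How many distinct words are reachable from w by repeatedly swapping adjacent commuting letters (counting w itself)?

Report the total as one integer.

210

piece 0:t — minimal
piece 1:p rests on {0:t}
piece 2:s — minimal
piece 3:s rests on {2:s}
piece 4:p rests on {1:p}
piece 5:p rests on {4:p}
piece 6:r rests on {3:s}
piece 7:t rests on {5:p}
piece 8:r rests on {6:r}
piece 9:t rests on {7:t}
minimal pieces: {0:t, 2:s}
ways to finish when only these pieces remain (= sum over removing one remaining piece with nothing left below it):
  1 left: {8}→1  {9}→1
  2 left: {6,8}→1  {7,9}→1  {8,9}→2
  3 left: {3,6,8}→1  {5,7,9}→1  {6,8,9}→3  {7,8,9}→3
  4 left: {2,3,6,8}→1  {3,6,8,9}→4  {4,5,7,9}→1  {5,7,8,9}→4  {6,7,8,9}→6
  5 left: {1,4,5,7,9}→1  {2,3,6,8,9}→5  {3,6,7,8,9}→10  {4,5,7,8,9}→5  {5,6,7,8,9}→10
  6 left: {0,1,4,5,7,9}→1  {1,4,5,7,8,9}→6  {2,3,6,7,8,9}→15  {3,5,6,7,8,9}→20  {4,5,6,7,8,9}→15
  7 left: {0,1,4,5,7,8,9}→7  {1,4,5,6,7,8,9}→21  {2,3,5,6,7,8,9}→35  {3,4,5,6,7,8,9}→35
  8 left: {0,1,4,5,6,7,8,9}→28  {1,3,4,5,6,7,8,9}→56  {2,3,4,5,6,7,8,9}→70
  placing 0:t first → 126 extensions
  placing 2:s first → 84 extensions
total linear extensions = 210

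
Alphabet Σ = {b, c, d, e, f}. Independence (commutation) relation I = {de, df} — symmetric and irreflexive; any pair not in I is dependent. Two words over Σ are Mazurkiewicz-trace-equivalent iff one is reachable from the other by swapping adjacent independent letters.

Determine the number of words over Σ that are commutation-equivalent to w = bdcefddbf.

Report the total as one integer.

6

#0=b has no predecessor
#1=d depends on [0:b]
#2=c depends on [1:d]
#3=e depends on [2:c]
#4=f depends on [3:e]
#5=d depends on [2:c]
#6=d depends on [5:d]
#7=b depends on [4:f, 6:d]
#8=f depends on [7:b]
sources: [0:b]
N(rest) = Σ N(rest − s) over sources s of rest; N(one piece) = 1:
  size 1 → [8]=1
  size 2 → [7,8]=1
  size 3 → [4,7,8]=1  [6,7,8]=1
  size 4 → [3,4,7,8]=1  [4,6,7,8]=2  [5,6,7,8]=1
  size 5 → [3,4,6,7,8]=3  [4,5,6,7,8]=3
  size 6 → [3,4,5,6,7,8]=6
  size 7 → [2,3,4,5,6,7,8]=6
  first=0(b) contributes 6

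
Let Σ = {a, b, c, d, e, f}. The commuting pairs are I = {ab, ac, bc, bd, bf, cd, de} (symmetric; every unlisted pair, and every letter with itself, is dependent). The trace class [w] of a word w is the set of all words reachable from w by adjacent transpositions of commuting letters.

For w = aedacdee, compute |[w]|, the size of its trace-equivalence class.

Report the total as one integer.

17

drop 0:a onto floor
drop 1:e onto {0:a}
drop 2:d onto {0:a}
drop 3:a onto {1:e, 2:d}
drop 4:c onto {1:e}
drop 5:d onto {3:a}
drop 6:e onto {3:a, 4:c}
drop 7:e onto {6:e}
ground layer = {0:a}
drop-orders for the pieces not yet dropped (sum over which currently-grounded one goes next):
  1 to go: {5} 1  {7} 1
  2 to go: {5,7} 2  {6,7} 1
  3 to go: {4,6,7} 1  {5,6,7} 3
  4 to go: {3,5,6,7} 3  {4,5,6,7} 4
  5 to go: {2,3,5,6,7} 3  {3,4,5,6,7} 7
  6 to go: {1,3,4,5,6,7} 7  {2,3,4,5,6,7} 10
  if 0:a drops first: 17 orders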